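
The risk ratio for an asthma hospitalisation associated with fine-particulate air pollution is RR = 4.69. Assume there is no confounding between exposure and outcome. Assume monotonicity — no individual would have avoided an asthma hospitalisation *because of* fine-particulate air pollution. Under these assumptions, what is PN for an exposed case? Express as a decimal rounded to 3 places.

PN ≈ 0.787

Under exogeneity and monotonicity, PN = (RR − 1) / RR = 1 − 1/RR.
PN = (4.69 − 1) / 4.69 = 3.69 / 4.69 ≈ 0.7868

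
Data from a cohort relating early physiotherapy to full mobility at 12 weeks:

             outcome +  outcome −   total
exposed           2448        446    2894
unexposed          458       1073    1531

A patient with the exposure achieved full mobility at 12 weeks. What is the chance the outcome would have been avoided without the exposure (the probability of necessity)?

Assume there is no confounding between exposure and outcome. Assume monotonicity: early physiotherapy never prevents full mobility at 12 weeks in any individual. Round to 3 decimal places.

p₁ = P(outcome | exposed) = 2448/2894 = 0.84589
p₀ = P(outcome | unexposed) = 458/1531 = 0.29915
Under exogeneity and monotonicity, PN = (p₁ − p₀)/p₁.
PN = (0.84589 − 0.29915) / 0.84589 ≈ 0.6463

PN ≈ 0.646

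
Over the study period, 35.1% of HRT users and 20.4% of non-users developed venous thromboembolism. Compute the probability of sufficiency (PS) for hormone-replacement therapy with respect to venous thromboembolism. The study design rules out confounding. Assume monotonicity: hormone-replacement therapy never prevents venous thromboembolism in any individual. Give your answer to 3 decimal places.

p₁ = 0.351, p₀ = 0.204.
Under exogeneity and monotonicity, PS = (p₁ − p₀) / (1 − p₀).
PS = (0.351 − 0.204) / (1 − 0.204) = 0.147 / 0.796 ≈ 0.1847

PS ≈ 0.185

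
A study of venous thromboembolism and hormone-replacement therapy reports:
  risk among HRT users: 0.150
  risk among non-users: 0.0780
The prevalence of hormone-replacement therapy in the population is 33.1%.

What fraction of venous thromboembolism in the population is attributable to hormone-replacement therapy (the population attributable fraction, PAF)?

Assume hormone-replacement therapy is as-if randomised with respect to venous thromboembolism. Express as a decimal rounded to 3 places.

Let p₁ = 0.15, p₀ = 0.078.
Overall risk P(Y=1) = π·p₁ + (1−π)·p₀ = 0.331×0.15 + 0.669×0.078 = 0.10183.
Under exogeneity, PAF = [P(Y=1) − p₀] / P(Y=1).
PAF = (0.10183 − 0.078) / 0.10183 ≈ 0.2340

PAF ≈ 0.234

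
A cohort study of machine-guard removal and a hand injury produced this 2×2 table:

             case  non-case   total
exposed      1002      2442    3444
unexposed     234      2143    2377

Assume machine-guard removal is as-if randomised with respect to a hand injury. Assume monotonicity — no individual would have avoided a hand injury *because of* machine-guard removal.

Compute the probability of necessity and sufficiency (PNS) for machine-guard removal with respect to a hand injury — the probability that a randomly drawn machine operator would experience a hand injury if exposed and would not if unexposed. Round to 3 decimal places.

p₁ = P(outcome | exposed) = 1002/3444 = 0.29094
p₀ = P(outcome | unexposed) = 234/2377 = 0.098443
Under exogeneity and monotonicity, PNS = p₁ − p₀.
PNS = 0.29094 − 0.098443 = 0.1925

PNS ≈ 0.192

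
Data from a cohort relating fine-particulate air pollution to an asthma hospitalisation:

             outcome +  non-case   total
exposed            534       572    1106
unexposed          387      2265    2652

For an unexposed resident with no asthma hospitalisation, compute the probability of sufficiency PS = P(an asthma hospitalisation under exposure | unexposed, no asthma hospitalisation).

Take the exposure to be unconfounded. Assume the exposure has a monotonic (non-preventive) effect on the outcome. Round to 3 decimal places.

PS ≈ 0.394

p₁ = P(outcome | exposed) = 534/1106 = 0.48282
p₀ = P(outcome | unexposed) = 387/2652 = 0.14593
Under exogeneity and monotonicity, PS = (p₁ − p₀)/(1 − p₀).
PS = (0.48282 − 0.14593) / 0.85407 ≈ 0.3945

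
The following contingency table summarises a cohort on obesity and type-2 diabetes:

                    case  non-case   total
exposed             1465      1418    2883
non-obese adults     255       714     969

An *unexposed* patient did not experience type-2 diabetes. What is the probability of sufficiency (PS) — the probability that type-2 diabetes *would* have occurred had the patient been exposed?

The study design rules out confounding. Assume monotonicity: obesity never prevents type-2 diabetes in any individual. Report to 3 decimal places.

PS ≈ 0.332

p₁ = P(outcome | exposed) = 1465/2883 = 0.50815
p₀ = P(outcome | unexposed) = 255/969 = 0.26316
Under exogeneity and monotonicity, PS = (p₁ − p₀) / (1 − p₀).
PS = (0.50815 − 0.26316) / (1 − 0.26316) = 0.24499 / 0.73684 ≈ 0.3325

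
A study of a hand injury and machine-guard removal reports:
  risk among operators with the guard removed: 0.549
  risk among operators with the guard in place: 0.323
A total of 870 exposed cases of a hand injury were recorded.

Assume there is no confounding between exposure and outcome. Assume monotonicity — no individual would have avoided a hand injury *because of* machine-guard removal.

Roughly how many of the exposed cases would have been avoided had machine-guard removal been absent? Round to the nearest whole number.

Let p₁ = 0.549, p₀ = 0.323.
PN = (p₁ − p₀)/p₁ = (0.549 − 0.323) / 0.549 ≈ 0.41166.
Attributable cases ≈ PN × (exposed cases) = 0.41166 × 870 ≈ 358.14.

about 358 cases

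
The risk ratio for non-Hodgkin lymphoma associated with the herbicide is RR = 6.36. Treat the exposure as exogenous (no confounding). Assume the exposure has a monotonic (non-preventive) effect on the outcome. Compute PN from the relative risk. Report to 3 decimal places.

PN ≈ 0.843

Under exogeneity and monotonicity, PN = (RR − 1) / RR = 1 − 1/RR.
PN = (6.36 − 1) / 6.36 = 5.36 / 6.36 ≈ 0.8428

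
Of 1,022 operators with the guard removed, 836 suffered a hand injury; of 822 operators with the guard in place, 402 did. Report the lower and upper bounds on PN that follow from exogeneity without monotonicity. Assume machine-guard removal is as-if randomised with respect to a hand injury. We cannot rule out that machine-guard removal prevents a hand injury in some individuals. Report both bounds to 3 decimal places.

0.402 ≤ PN ≤ 0.625

p₁ = P(outcome | exposed) = 836/1022 = 0.818
p₀ = P(outcome | unexposed) = 402/822 = 0.48905
Under exogeneity alone the bounds on PN are max{0,(p₁−p₀)/p₁} ≤ PN ≤ min{1,(1−p₀)/p₁}.
  lower = (p₁ − p₀)/p₁ = 0.32895 / 0.818 ≈ 0.4021
  upper = min{1, (1 − p₀)/p₁} = 0.51095 / 0.818 ≈ 0.6246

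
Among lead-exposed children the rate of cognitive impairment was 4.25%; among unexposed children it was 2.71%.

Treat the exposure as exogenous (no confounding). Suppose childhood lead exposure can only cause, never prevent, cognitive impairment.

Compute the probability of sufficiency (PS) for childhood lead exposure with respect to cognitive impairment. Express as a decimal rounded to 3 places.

p₁ = 0.0425, p₀ = 0.0271.
Under exogeneity and monotonicity, PS = (p₁ − p₀) / (1 − p₀).
PS = (0.0425 − 0.0271) / (1 − 0.0271) = 0.0154 / 0.9729 ≈ 0.0158

PS ≈ 0.016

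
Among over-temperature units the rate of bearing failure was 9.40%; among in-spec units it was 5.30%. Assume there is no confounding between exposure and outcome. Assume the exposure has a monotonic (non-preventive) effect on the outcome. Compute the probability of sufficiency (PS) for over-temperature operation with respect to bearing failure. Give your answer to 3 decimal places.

PS ≈ 0.043

p₁ = 0.094, p₀ = 0.053.
Under exogeneity and monotonicity, PS = (p₁ − p₀) / (1 − p₀).
PS = (0.094 − 0.053) / (1 − 0.053) = 0.041 / 0.947 ≈ 0.0433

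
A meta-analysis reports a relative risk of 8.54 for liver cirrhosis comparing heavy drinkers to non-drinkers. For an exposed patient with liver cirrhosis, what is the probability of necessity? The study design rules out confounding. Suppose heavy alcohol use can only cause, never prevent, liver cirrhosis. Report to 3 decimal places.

PN ≈ 0.883

Under exogeneity and monotonicity, PN = (RR − 1) / RR = 1 − 1/RR.
PN = (8.54 − 1) / 8.54 = 7.54 / 8.54 ≈ 0.8829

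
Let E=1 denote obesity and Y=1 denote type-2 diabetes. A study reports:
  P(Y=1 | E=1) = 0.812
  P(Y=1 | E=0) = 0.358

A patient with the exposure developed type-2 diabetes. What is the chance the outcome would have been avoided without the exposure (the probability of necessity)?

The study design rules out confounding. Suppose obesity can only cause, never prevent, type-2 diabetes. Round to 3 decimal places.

PN ≈ 0.559

Let p₁ = 0.812, p₀ = 0.358.
Under exogeneity and monotonicity, PN = (p₁ − p₀) / p₁.
PN = (0.812 − 0.358) / 0.812 = 0.454 / 0.812 ≈ 0.5591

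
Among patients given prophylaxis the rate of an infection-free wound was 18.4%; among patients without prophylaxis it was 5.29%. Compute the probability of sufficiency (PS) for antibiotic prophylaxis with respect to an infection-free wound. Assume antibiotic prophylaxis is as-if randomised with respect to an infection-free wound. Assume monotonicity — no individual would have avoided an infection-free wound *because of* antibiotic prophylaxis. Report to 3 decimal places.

PS ≈ 0.138

p₁ = 0.184, p₀ = 0.0529.
Under exogeneity and monotonicity, PS = (p₁ − p₀) / (1 − p₀).
PS = (0.184 − 0.0529) / (1 − 0.0529) = 0.1311 / 0.9471 ≈ 0.1384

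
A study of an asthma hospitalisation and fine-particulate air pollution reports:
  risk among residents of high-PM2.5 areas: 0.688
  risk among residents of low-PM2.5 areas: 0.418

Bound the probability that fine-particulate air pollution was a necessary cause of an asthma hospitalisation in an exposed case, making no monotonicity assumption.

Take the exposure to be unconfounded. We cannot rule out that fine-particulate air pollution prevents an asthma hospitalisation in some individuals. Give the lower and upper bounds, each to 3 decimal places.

Let p₁ = 0.688, p₀ = 0.418.
Under exogeneity alone the bounds on PN are max{0,(p₁−p₀)/p₁} ≤ PN ≤ min{1,(1−p₀)/p₁}.
  lower = (p₁ − p₀)/p₁ = 0.27 / 0.688 ≈ 0.3924
  upper = min{1, (1 − p₀)/p₁} = 0.582 / 0.688 ≈ 0.8459

0.392 ≤ PN ≤ 0.846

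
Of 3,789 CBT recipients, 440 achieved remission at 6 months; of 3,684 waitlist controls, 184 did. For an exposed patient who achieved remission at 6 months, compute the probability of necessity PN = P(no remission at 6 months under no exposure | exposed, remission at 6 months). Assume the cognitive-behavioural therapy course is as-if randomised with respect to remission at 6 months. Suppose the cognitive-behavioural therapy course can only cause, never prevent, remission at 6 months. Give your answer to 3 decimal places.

p₁ = P(outcome | exposed) = 440/3789 = 0.11613
p₀ = P(outcome | unexposed) = 184/3684 = 0.049946
Under exogeneity and monotonicity, PN = (p₁ − p₀) / p₁.
PN = (0.11613 − 0.049946) / 0.11613 = 0.06618 / 0.11613 ≈ 0.5699

PN ≈ 0.570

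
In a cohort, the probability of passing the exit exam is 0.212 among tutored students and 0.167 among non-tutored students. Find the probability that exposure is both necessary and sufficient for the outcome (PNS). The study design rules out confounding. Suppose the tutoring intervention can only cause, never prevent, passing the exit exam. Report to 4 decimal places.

Let p₁ = 0.212, p₀ = 0.167.
Under exogeneity and monotonicity, PNS = p₁ − p₀.
PNS = 0.212 − 0.167 = 0.045

PNS ≈ 0.0450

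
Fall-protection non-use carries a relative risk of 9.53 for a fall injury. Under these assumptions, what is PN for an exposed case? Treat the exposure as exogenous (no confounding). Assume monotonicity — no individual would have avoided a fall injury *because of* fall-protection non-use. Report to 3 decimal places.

Under exogeneity and monotonicity, PN = (RR − 1) / RR = 1 − 1/RR.
PN = (9.53 − 1) / 9.53 = 8.53 / 9.53 ≈ 0.8951

PN ≈ 0.895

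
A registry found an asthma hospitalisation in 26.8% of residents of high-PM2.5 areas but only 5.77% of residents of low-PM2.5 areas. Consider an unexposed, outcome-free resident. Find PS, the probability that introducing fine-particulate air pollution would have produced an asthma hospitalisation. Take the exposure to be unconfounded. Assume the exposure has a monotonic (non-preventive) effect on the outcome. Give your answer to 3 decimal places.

PS ≈ 0.223

p₁ = 0.268, p₀ = 0.0577.
Under exogeneity and monotonicity, PS = (p₁ − p₀) / (1 − p₀).
PS = (0.268 − 0.0577) / (1 − 0.0577) = 0.2103 / 0.9423 ≈ 0.2232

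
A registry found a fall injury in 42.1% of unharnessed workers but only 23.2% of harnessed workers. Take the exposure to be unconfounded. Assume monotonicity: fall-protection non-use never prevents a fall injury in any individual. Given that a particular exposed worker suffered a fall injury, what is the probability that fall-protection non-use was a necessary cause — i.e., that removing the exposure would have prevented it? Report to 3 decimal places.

p₁ = 0.421, p₀ = 0.232.
Under exogeneity and monotonicity, PN = (p₁ − p₀) / p₁.
PN = (0.421 − 0.232) / 0.421 = 0.189 / 0.421 ≈ 0.4489

PN ≈ 0.449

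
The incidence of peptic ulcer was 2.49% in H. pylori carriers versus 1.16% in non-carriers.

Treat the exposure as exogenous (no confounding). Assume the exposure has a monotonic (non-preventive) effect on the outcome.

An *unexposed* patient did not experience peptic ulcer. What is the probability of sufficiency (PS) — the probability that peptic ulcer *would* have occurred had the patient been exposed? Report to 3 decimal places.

p₁ = 0.0249, p₀ = 0.0116.
Under exogeneity and monotonicity, PS = (p₁ − p₀) / (1 − p₀).
PS = (0.0249 − 0.0116) / (1 − 0.0116) = 0.0133 / 0.9884 ≈ 0.0135

PS ≈ 0.013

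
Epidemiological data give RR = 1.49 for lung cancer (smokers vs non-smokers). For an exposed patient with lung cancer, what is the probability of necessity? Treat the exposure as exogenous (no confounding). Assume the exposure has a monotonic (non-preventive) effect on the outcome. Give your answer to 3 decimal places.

PN ≈ 0.329

Under exogeneity and monotonicity, PN = (RR − 1) / RR = 1 − 1/RR.
PN = (1.49 − 1) / 1.49 = 0.49 / 1.49 ≈ 0.3289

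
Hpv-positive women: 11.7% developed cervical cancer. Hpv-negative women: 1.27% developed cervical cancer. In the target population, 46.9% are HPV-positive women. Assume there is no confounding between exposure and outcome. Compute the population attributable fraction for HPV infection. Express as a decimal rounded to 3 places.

PAF ≈ 0.794

p₁ = 0.117, p₀ = 0.0127.
Overall risk P(Y=1) = π·p₁ + (1−π)·p₀ = 0.469×0.117 + 0.531×0.0127 = 0.061617.
Under exogeneity, PAF = [P(Y=1) − p₀] / P(Y=1).
PAF = (0.061617 − 0.0127) / 0.061617 ≈ 0.7939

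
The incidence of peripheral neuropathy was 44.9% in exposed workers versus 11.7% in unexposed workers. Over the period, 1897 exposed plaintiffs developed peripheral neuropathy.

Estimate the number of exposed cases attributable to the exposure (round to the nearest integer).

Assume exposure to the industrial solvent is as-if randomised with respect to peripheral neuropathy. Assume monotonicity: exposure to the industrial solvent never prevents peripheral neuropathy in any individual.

about 1403 cases

p₁ = 0.449, p₀ = 0.117.
PN = (p₁ − p₀)/p₁ = (0.449 − 0.117) / 0.449 ≈ 0.73942.
Attributable cases ≈ PN × (exposed cases) = 0.73942 × 1897 ≈ 1402.68.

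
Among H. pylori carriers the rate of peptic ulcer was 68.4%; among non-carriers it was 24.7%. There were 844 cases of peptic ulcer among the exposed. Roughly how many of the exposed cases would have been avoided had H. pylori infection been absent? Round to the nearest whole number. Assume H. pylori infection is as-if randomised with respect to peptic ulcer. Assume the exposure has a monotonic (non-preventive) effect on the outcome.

about 539 cases

p₁ = 0.684, p₀ = 0.247.
PN = (p₁ − p₀)/p₁ = (0.684 − 0.247) / 0.684 ≈ 0.63889.
Attributable cases ≈ PN × (exposed cases) = 0.63889 × 844 ≈ 539.22.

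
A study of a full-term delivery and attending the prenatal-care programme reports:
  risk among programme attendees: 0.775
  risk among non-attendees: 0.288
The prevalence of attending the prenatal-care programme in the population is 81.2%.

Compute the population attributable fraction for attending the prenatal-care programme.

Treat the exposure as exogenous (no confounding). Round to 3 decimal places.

PAF ≈ 0.579

Let p₁ = 0.775, p₀ = 0.288.
Overall risk P(Y=1) = π·p₁ + (1−π)·p₀ = 0.812×0.775 + 0.188×0.288 = 0.68344.
Under exogeneity, PAF = [P(Y=1) − p₀] / P(Y=1).
PAF = (0.68344 − 0.288) / 0.68344 ≈ 0.5786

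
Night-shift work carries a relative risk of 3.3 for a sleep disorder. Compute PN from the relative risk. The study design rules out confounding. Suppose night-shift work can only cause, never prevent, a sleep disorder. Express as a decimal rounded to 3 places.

Under exogeneity and monotonicity, PN = (RR − 1) / RR = 1 − 1/RR.
PN = (3.3 − 1) / 3.3 = 2.3 / 3.3 ≈ 0.6970

PN ≈ 0.697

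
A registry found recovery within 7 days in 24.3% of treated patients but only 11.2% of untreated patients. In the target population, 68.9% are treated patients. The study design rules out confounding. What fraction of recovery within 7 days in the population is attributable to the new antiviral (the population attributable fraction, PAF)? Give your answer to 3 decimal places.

p₁ = 0.243, p₀ = 0.112.
Overall risk P(Y=1) = π·p₁ + (1−π)·p₀ = 0.689×0.243 + 0.311×0.112 = 0.20226.
Under exogeneity, PAF = [P(Y=1) − p₀] / P(Y=1).
PAF = (0.20226 − 0.112) / 0.20226 ≈ 0.4463

PAF ≈ 0.446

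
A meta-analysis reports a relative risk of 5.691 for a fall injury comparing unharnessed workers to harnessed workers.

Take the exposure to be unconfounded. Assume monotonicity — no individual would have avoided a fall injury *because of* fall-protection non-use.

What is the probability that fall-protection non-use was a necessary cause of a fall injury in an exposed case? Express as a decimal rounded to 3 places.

Under exogeneity and monotonicity, PN = (RR − 1) / RR = 1 − 1/RR.
PN = (5.691 − 1) / 5.691 = 4.691 / 5.691 ≈ 0.8243

PN ≈ 0.824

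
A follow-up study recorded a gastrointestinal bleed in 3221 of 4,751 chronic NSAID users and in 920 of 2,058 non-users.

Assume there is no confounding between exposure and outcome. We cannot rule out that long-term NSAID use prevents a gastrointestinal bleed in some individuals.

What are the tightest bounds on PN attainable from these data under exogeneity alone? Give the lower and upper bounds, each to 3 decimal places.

p₁ = P(outcome | exposed) = 3221/4751 = 0.67796
p₀ = P(outcome | unexposed) = 920/2058 = 0.44704
Under exogeneity alone the bounds on PN are max{0,(p₁−p₀)/p₁} ≤ PN ≤ min{1,(1−p₀)/p₁}.
  lower = (p₁ − p₀)/p₁ = 0.23093 / 0.67796 ≈ 0.3406
  upper = min{1, (1 − p₀)/p₁} = 0.55296 / 0.67796 ≈ 0.8156

0.341 ≤ PN ≤ 0.816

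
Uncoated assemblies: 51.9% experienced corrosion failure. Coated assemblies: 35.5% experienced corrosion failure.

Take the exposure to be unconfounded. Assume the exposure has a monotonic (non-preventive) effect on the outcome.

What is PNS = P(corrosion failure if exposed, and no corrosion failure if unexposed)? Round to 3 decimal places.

PNS ≈ 0.164

p₁ = 0.519, p₀ = 0.355.
Under exogeneity and monotonicity, PNS = p₁ − p₀.
PNS = 0.519 − 0.355 = 0.164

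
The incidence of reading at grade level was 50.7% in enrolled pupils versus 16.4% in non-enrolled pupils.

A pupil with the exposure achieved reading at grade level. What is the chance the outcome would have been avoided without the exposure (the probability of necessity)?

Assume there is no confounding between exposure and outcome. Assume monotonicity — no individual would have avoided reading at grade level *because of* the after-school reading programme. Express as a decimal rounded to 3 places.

p₁ = 0.507, p₀ = 0.164.
Under exogeneity and monotonicity, PN = (p₁ − p₀) / p₁.
PN = (0.507 − 0.164) / 0.507 = 0.343 / 0.507 ≈ 0.6765

PN ≈ 0.677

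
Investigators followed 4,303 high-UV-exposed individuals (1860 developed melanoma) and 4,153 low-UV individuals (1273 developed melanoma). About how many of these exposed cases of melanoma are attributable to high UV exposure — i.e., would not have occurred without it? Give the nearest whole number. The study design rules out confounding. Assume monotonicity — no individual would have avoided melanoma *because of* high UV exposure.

p₁ = P(outcome | exposed) = 1860/4303 = 0.43226
p₀ = P(outcome | unexposed) = 1273/4153 = 0.30653
PN = (p₁ − p₀)/p₁ = (0.43226 − 0.30653) / 0.43226 ≈ 0.29087.
Attributable cases ≈ PN × (exposed cases) = 0.29087 × 1860 ≈ 541.02.

about 541 cases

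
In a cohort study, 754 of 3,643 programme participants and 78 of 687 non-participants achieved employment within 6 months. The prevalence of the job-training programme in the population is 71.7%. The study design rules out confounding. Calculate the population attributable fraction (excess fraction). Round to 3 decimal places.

p₁ = P(outcome | exposed) = 754/3643 = 0.20697
p₀ = P(outcome | unexposed) = 78/687 = 0.11354
Overall risk P(Y=1) = π·p₁ + (1−π)·p₀ = 0.717×0.20697 + 0.283×0.11354 = 0.18053.
Under exogeneity, PAF = [P(Y=1) − p₀] / P(Y=1).
PAF = (0.18053 − 0.11354) / 0.18053 ≈ 0.3711

PAF ≈ 0.371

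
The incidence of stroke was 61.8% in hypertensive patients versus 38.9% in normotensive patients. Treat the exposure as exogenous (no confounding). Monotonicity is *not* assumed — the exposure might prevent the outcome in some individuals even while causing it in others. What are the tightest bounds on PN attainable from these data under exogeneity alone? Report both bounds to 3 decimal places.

0.371 ≤ PN ≤ 0.989

p₁ = 0.618, p₀ = 0.389.
Under exogeneity alone the bounds on PN are max{0,(p₁−p₀)/p₁} ≤ PN ≤ min{1,(1−p₀)/p₁}.
  lower = (p₁ − p₀)/p₁ = 0.229 / 0.618 ≈ 0.3706
  upper = min{1, (1 − p₀)/p₁} = 0.611 / 0.618 ≈ 0.9887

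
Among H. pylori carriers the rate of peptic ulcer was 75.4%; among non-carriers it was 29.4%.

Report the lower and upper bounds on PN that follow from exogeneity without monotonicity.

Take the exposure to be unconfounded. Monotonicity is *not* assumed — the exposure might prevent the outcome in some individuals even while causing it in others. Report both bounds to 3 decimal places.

0.610 ≤ PN ≤ 0.936

p₁ = 0.754, p₀ = 0.294.
Under exogeneity alone the bounds on PN are max{0,(p₁−p₀)/p₁} ≤ PN ≤ min{1,(1−p₀)/p₁}.
  lower = (p₁ − p₀)/p₁ = 0.46 / 0.754 ≈ 0.6101
  upper = min{1, (1 − p₀)/p₁} = 0.706 / 0.754 ≈ 0.9363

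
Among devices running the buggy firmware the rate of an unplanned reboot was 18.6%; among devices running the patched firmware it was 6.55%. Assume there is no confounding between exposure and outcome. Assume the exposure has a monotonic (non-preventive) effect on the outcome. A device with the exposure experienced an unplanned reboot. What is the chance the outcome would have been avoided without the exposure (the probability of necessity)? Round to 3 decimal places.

PN ≈ 0.648

p₁ = 0.186, p₀ = 0.0655.
Under exogeneity and monotonicity, PN = (p₁ − p₀) / p₁.
PN = (0.186 − 0.0655) / 0.186 = 0.1205 / 0.186 ≈ 0.6478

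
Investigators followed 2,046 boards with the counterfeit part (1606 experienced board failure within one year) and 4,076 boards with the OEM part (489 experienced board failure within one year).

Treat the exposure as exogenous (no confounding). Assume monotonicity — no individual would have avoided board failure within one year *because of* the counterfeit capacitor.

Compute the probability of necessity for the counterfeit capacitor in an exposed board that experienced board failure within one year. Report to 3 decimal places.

PN ≈ 0.847

p₁ = P(outcome | exposed) = 1606/2046 = 0.78495
p₀ = P(outcome | unexposed) = 489/4076 = 0.11997
Under exogeneity and monotonicity, PN = (p₁ − p₀) / p₁.
PN = (0.78495 − 0.11997) / 0.78495 = 0.66498 / 0.78495 ≈ 0.8472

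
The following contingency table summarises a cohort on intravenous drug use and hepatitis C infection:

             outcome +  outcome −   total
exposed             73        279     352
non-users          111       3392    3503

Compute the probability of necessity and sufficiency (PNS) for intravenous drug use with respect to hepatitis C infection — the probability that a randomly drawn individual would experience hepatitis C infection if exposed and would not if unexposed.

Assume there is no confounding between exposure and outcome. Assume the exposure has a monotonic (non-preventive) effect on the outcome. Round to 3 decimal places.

p₁ = P(outcome | exposed) = 73/352 = 0.20739
p₀ = P(outcome | unexposed) = 111/3503 = 0.031687
Under exogeneity and monotonicity, PNS = p₁ − p₀.
PNS = 0.20739 − 0.031687 = 0.1757

PNS ≈ 0.176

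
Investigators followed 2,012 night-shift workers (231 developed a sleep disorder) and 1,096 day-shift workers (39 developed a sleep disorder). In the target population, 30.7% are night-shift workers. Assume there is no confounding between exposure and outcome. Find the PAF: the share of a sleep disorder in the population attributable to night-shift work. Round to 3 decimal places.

p₁ = P(outcome | exposed) = 231/2012 = 0.11481
p₀ = P(outcome | unexposed) = 39/1096 = 0.035584
Overall risk P(Y=1) = π·p₁ + (1−π)·p₀ = 0.307×0.11481 + 0.693×0.035584 = 0.059907.
Under exogeneity, PAF = [P(Y=1) − p₀] / P(Y=1).
PAF = (0.059907 − 0.035584) / 0.059907 ≈ 0.4060

PAF ≈ 0.406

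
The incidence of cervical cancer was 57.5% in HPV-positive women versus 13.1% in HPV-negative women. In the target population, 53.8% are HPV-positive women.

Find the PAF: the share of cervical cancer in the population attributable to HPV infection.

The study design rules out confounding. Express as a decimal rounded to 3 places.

PAF ≈ 0.646

p₁ = 0.575, p₀ = 0.131.
Overall risk P(Y=1) = π·p₁ + (1−π)·p₀ = 0.538×0.575 + 0.462×0.131 = 0.36987.
Under exogeneity, PAF = [P(Y=1) − p₀] / P(Y=1).
PAF = (0.36987 − 0.131) / 0.36987 ≈ 0.6458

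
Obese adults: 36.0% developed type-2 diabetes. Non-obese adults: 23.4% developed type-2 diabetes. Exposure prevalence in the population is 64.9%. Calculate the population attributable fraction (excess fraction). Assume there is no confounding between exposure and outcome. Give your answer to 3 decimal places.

PAF ≈ 0.259

p₁ = 0.36, p₀ = 0.234.
Overall risk P(Y=1) = π·p₁ + (1−π)·p₀ = 0.649×0.36 + 0.351×0.234 = 0.31577.
Under exogeneity, PAF = [P(Y=1) − p₀] / P(Y=1).
PAF = (0.31577 − 0.234) / 0.31577 ≈ 0.2590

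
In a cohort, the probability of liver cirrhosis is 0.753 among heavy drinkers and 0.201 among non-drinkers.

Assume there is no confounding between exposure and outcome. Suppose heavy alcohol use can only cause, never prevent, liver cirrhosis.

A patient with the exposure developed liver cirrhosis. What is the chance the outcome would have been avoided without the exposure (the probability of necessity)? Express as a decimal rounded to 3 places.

Let p₁ = 0.753, p₀ = 0.201.
Under exogeneity and monotonicity, PN = (p₁ − p₀) / p₁.
PN = (0.753 − 0.201) / 0.753 = 0.552 / 0.753 ≈ 0.7331

PN ≈ 0.733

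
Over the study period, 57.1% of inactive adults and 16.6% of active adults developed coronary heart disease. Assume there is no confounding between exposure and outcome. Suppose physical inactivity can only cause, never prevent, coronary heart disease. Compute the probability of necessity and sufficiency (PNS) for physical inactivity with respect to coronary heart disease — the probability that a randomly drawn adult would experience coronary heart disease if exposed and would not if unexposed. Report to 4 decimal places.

p₁ = 0.571, p₀ = 0.166.
Under exogeneity and monotonicity, PNS = p₁ − p₀.
PNS = 0.571 − 0.166 = 0.405

PNS ≈ 0.4050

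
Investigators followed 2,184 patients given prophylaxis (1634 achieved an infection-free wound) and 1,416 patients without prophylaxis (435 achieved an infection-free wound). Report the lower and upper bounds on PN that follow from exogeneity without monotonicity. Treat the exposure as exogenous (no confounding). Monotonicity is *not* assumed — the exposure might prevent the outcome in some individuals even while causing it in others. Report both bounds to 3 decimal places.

0.589 ≤ PN ≤ 0.926

p₁ = P(outcome | exposed) = 1634/2184 = 0.74817
p₀ = P(outcome | unexposed) = 435/1416 = 0.3072
Under exogeneity alone the bounds on PN are max{0,(p₁−p₀)/p₁} ≤ PN ≤ min{1,(1−p₀)/p₁}.
  lower = (p₁ − p₀)/p₁ = 0.44097 / 0.74817 ≈ 0.5894
  upper = min{1, (1 − p₀)/p₁} = 0.6928 / 0.74817 ≈ 0.9260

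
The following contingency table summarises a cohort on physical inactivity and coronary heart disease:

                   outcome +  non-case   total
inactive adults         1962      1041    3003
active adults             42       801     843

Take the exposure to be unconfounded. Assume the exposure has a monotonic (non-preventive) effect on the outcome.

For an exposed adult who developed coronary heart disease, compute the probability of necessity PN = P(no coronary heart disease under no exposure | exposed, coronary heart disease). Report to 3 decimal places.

p₁ = P(outcome | exposed) = 1962/3003 = 0.65335
p₀ = P(outcome | unexposed) = 42/843 = 0.049822
Under exogeneity and monotonicity, PN = (p₁ − p₀)/p₁.
PN = (0.65335 − 0.049822) / 0.65335 ≈ 0.9237

PN ≈ 0.924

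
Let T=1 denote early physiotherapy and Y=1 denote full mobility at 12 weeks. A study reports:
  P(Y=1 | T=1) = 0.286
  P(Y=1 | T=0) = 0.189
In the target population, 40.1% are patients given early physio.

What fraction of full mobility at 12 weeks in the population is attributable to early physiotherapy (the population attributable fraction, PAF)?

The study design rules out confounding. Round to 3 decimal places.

Let p₁ = 0.286, p₀ = 0.189.
Overall risk P(Y=1) = π·p₁ + (1−π)·p₀ = 0.401×0.286 + 0.599×0.189 = 0.2279.
Under exogeneity, PAF = [P(Y=1) − p₀] / P(Y=1).
PAF = (0.2279 − 0.189) / 0.2279 ≈ 0.1707

PAF ≈ 0.171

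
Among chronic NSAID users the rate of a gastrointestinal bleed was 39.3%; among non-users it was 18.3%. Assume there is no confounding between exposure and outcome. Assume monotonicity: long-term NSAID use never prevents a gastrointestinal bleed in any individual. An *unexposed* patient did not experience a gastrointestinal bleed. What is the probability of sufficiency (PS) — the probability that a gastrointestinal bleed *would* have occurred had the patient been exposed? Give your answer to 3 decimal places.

PS ≈ 0.257

p₁ = 0.393, p₀ = 0.183.
Under exogeneity and monotonicity, PS = (p₁ − p₀) / (1 − p₀).
PS = (0.393 − 0.183) / (1 − 0.183) = 0.21 / 0.817 ≈ 0.2570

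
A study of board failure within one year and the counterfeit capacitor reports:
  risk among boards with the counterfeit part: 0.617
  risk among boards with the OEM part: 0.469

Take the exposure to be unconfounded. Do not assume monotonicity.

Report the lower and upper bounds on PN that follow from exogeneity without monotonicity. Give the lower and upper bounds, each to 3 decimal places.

Let p₁ = 0.617, p₀ = 0.469.
Under exogeneity alone the bounds on PN are max{0,(p₁−p₀)/p₁} ≤ PN ≤ min{1,(1−p₀)/p₁}.
  lower = (p₁ − p₀)/p₁ = 0.148 / 0.617 ≈ 0.2399
  upper = min{1, (1 − p₀)/p₁} = 0.531 / 0.617 ≈ 0.8606

0.240 ≤ PN ≤ 0.861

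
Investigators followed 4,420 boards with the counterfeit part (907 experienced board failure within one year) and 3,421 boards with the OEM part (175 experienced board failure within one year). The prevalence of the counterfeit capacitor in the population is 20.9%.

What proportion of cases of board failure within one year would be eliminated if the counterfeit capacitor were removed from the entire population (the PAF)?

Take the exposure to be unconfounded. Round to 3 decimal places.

PAF ≈ 0.386

p₁ = P(outcome | exposed) = 907/4420 = 0.2052
p₀ = P(outcome | unexposed) = 175/3421 = 0.051155
Overall risk P(Y=1) = π·p₁ + (1−π)·p₀ = 0.209×0.2052 + 0.791×0.051155 = 0.083351.
Under exogeneity, PAF = [P(Y=1) − p₀] / P(Y=1).
PAF = (0.083351 − 0.051155) / 0.083351 ≈ 0.3863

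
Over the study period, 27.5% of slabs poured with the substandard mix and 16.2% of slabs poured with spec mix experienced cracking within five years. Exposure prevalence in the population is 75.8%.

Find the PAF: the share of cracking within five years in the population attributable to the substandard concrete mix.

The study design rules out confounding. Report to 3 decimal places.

PAF ≈ 0.346

p₁ = 0.275, p₀ = 0.162.
Overall risk P(Y=1) = π·p₁ + (1−π)·p₀ = 0.758×0.275 + 0.242×0.162 = 0.24765.
Under exogeneity, PAF = [P(Y=1) − p₀] / P(Y=1).
PAF = (0.24765 − 0.162) / 0.24765 ≈ 0.3459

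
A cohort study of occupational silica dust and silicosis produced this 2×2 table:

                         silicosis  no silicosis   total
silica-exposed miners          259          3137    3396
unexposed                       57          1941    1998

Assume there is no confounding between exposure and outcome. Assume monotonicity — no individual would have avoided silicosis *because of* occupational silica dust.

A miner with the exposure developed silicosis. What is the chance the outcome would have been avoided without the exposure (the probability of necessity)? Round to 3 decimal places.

p₁ = P(outcome | exposed) = 259/3396 = 0.076266
p₀ = P(outcome | unexposed) = 57/1998 = 0.028529
Under exogeneity and monotonicity, PN = (p₁ − p₀) / p₁.
PN = (0.076266 − 0.028529) / 0.076266 = 0.047738 / 0.076266 ≈ 0.6259

PN ≈ 0.626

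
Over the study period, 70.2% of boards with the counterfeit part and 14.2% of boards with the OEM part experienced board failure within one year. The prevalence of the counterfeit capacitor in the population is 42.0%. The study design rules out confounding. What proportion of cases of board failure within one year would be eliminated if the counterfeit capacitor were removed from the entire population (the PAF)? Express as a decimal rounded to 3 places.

PAF ≈ 0.624

p₁ = 0.702, p₀ = 0.142.
Overall risk P(Y=1) = π·p₁ + (1−π)·p₀ = 0.42×0.702 + 0.58×0.142 = 0.3772.
Under exogeneity, PAF = [P(Y=1) − p₀] / P(Y=1).
PAF = (0.3772 − 0.142) / 0.3772 ≈ 0.6235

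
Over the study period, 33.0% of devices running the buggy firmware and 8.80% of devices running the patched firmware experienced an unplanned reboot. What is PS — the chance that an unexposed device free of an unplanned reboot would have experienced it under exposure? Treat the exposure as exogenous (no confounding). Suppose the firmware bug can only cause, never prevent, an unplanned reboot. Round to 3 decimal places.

p₁ = 0.33, p₀ = 0.088.
Under exogeneity and monotonicity, PS = (p₁ − p₀) / (1 − p₀).
PS = (0.33 − 0.088) / (1 − 0.088) = 0.242 / 0.912 ≈ 0.2654

PS ≈ 0.265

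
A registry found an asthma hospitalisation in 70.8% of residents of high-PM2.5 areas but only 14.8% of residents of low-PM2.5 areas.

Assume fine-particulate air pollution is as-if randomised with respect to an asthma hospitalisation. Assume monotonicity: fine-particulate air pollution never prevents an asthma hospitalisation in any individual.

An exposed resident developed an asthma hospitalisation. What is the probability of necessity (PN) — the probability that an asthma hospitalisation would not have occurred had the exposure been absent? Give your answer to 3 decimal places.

p₁ = 0.708, p₀ = 0.148.
Under exogeneity and monotonicity, PN = (p₁ − p₀) / p₁.
PN = (0.708 − 0.148) / 0.708 = 0.56 / 0.708 ≈ 0.7910

PN ≈ 0.791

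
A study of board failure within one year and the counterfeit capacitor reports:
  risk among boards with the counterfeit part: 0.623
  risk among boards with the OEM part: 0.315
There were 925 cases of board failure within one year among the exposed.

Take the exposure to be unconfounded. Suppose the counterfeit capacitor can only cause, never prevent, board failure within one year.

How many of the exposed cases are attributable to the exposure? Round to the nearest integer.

about 457 cases

Let p₁ = 0.623, p₀ = 0.315.
PN = (p₁ − p₀)/p₁ = (0.623 − 0.315) / 0.623 ≈ 0.49438.
Attributable cases ≈ PN × (exposed cases) = 0.49438 × 925 ≈ 457.30.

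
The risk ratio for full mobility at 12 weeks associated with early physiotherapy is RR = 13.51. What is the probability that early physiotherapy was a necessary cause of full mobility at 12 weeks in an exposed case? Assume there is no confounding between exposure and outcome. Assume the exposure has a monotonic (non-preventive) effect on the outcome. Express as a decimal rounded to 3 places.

Under exogeneity and monotonicity, PN = (RR − 1) / RR = 1 − 1/RR.
PN = (13.51 − 1) / 13.51 = 12.51 / 13.51 ≈ 0.9260

PN ≈ 0.926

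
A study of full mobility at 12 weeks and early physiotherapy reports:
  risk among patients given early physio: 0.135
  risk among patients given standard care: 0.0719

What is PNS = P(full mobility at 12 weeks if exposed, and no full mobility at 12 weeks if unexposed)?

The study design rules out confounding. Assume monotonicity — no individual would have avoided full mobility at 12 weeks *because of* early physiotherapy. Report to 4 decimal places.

Let p₁ = 0.135, p₀ = 0.0719.
Under exogeneity and monotonicity, PNS = p₁ − p₀.
PNS = 0.135 − 0.0719 = 0.0631

PNS ≈ 0.0631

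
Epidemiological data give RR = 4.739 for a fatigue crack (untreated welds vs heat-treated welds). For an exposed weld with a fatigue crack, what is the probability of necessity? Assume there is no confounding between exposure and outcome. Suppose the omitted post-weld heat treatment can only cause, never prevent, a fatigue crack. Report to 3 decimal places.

PN ≈ 0.789

Under exogeneity and monotonicity, PN = (RR − 1) / RR = 1 − 1/RR.
PN = (4.739 − 1) / 4.739 = 3.739 / 4.739 ≈ 0.7890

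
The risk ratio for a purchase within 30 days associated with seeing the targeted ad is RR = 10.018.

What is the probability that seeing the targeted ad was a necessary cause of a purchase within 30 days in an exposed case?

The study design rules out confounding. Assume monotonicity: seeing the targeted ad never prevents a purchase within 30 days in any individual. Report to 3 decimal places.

Under exogeneity and monotonicity, PN = (RR − 1) / RR = 1 − 1/RR.
PN = (10.018 − 1) / 10.018 = 9.018 / 10.018 ≈ 0.9002

PN ≈ 0.900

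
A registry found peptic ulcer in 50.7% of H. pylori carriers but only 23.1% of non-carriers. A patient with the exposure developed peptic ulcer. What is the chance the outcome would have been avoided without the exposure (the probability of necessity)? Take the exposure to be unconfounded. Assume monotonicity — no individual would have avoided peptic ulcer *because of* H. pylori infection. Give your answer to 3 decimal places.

p₁ = 0.507, p₀ = 0.231.
Under exogeneity and monotonicity, PN = (p₁ − p₀) / p₁.
PN = (0.507 − 0.231) / 0.507 = 0.276 / 0.507 ≈ 0.5444

PN ≈ 0.544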